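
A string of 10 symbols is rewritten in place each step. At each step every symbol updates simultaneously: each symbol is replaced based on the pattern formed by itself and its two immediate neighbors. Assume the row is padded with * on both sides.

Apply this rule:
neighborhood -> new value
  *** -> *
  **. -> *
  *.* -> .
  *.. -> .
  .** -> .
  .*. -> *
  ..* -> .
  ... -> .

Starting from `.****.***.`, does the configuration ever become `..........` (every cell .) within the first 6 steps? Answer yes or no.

step 1: ..***..**.
step 2: ...**...*.
step 3: ....*...*.
step 4: ....*...*.  (fixed point — unchanged through step 6)
step 6 is ....*...*., still not uniform .

no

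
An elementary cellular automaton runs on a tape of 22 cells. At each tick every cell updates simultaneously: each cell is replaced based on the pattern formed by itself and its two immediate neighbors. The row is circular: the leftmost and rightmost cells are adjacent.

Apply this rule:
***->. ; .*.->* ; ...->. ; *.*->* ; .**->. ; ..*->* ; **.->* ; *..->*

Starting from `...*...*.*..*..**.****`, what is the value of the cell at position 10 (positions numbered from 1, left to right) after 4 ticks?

.

*.***.*********.**...*
**..**........**.**.*.
.***.**......*.**.****
*..**.**....***.**...*
position 10 holds .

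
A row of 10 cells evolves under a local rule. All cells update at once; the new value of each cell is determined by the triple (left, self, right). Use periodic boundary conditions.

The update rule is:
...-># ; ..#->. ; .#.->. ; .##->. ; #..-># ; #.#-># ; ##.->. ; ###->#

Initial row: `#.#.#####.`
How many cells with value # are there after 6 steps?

5

step 1: .#.#.###.#
step 2: #.#.#.#.#.
step 3: .#.#.#.#.#
step 4: #.#.#.#.#.  (repeats step 2; period 2)
step 6: #.#.#.#.#.
count of #: 5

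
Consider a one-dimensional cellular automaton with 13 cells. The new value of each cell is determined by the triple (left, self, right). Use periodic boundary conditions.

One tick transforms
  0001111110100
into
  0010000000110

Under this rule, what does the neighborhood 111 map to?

At position 4 the neighborhood is 111; the next row has 0 there.

0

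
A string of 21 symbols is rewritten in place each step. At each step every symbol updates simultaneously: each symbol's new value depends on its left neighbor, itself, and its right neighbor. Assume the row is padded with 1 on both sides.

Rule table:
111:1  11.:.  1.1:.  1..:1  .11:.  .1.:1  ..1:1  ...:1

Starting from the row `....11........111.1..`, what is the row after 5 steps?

1111..11111111.1..111
111.11.111111..111.11
11......1111.11.1...1
1.111111.11.....1111.
...1111....11111.11..

...1111....11111.11..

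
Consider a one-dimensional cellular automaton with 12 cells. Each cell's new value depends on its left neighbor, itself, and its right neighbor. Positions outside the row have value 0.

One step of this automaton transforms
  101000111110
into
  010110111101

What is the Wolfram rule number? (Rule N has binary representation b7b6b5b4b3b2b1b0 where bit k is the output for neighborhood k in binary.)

position 7: 111 → 1  (bit 7 = 1)
position 10: 110 → 0  (bit 6 = 0)
position 1: 101 → 1  (bit 5 = 1)
position 3: 100 → 1  (bit 4 = 1)
position 6: 011 → 1  (bit 3 = 1)
position 0: 010 → 0  (bit 2 = 0)
position 5: 001 → 0  (bit 1 = 0)
position 4: 000 → 1  (bit 0 = 1)
bits b7..b0 = 10111001 = 185

185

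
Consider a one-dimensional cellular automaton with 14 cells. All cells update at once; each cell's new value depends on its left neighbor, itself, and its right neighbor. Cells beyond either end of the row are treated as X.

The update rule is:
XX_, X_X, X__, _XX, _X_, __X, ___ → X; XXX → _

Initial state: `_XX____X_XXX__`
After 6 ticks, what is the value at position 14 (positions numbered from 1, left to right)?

_

XXXXXXXXXX_XXX
_________XXX__
XXXXXXXXXX_XXX  (repeats tick 1; period 2)
tick 6: _________XXX__
position 14 holds _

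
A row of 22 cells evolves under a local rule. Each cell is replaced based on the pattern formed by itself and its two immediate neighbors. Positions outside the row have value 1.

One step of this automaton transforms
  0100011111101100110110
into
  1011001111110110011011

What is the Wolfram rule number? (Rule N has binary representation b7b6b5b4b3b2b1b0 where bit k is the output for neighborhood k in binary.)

241

position 6: 111 → 1  (bit 7 = 1)
position 10: 110 → 1  (bit 6 = 1)
position 0: 101 → 1  (bit 5 = 1)
position 2: 100 → 1  (bit 4 = 1)
position 5: 011 → 0  (bit 3 = 0)
position 1: 010 → 0  (bit 2 = 0)
position 4: 001 → 0  (bit 1 = 0)
position 3: 000 → 1  (bit 0 = 1)
bits b7..b0 = 11110001 = 241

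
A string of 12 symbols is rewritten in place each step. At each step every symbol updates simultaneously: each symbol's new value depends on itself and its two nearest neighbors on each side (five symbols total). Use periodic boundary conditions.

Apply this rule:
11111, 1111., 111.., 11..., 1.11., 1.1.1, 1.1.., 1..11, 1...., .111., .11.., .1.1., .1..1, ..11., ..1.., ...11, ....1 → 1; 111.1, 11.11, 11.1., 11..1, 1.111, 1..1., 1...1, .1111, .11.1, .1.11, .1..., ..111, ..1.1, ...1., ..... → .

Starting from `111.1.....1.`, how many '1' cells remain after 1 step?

.1..1.1.1...
count of 1: 4

4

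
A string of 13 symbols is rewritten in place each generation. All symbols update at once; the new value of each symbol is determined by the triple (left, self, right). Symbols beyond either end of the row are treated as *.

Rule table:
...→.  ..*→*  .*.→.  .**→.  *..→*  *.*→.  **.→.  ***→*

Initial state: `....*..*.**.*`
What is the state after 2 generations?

.**....*....*

*..*.**......
.**....*....*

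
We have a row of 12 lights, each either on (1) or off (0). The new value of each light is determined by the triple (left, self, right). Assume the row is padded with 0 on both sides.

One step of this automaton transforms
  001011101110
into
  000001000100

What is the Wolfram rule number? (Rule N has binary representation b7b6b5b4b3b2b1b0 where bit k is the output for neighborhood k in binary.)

position 5: 111 → 1  (bit 7 = 1)
position 6: 110 → 0  (bit 6 = 0)
position 3: 101 → 0  (bit 5 = 0)
position 11: 100 → 0  (bit 4 = 0)
position 4: 011 → 0  (bit 3 = 0)
position 2: 010 → 0  (bit 2 = 0)
position 1: 001 → 0  (bit 1 = 0)
position 0: 000 → 0  (bit 0 = 0)
bits b7..b0 = 10000000 = 128

128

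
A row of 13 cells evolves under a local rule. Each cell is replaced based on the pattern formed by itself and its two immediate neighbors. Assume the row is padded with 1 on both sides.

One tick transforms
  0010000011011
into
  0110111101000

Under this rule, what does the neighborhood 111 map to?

0

At position 12 the neighborhood is 111; the next row has 0 there.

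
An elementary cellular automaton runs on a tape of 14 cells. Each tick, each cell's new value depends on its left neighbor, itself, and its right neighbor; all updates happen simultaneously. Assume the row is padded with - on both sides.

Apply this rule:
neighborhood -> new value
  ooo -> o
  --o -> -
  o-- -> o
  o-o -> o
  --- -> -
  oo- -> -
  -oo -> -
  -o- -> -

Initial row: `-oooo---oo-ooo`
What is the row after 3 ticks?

--oo-o----o-o-
----o-o----o-o
-----o-o----o-

-----o-o----o-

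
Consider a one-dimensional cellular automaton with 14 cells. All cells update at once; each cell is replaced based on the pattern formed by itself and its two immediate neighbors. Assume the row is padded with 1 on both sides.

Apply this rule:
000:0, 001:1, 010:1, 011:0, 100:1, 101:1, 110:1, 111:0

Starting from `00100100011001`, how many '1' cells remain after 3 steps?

5

11111110101110
00000011110011
10000100011100
count of 1: 5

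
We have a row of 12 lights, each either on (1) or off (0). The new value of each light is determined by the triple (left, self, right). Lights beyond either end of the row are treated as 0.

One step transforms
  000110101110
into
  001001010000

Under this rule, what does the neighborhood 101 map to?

At position 5 the neighborhood is 101; the next row has 1 there.

1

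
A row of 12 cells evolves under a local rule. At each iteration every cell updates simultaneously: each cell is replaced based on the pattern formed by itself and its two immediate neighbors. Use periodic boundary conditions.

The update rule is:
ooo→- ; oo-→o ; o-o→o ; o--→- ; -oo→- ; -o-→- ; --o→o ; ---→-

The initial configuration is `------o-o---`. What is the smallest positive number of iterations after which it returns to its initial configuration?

iteration 1: -----o-o----
iteration 2: ----o-o-----
iteration 3: ---o-o------
iteration 4: --o-o-------
iteration 5: -o-o--------
iteration 6: o-o---------
iteration 7: -o---------o
iteration 8: o---------o-
iteration 9: ---------o-o
iteration 10: --------o-o-
iteration 11: -------o-o--
iteration 12: ------o-o---

12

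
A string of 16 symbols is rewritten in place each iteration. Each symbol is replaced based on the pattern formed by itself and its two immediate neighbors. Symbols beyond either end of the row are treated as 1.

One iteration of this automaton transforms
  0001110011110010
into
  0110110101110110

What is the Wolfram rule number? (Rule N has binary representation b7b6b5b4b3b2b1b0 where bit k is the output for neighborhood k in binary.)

position 4: 111 → 1  (bit 7 = 1)
position 5: 110 → 1  (bit 6 = 1)
position 15: 101 → 0  (bit 5 = 0)
position 0: 100 → 0  (bit 4 = 0)
position 3: 011 → 0  (bit 3 = 0)
position 14: 010 → 1  (bit 2 = 1)
position 2: 001 → 1  (bit 1 = 1)
position 1: 000 → 1  (bit 0 = 1)
bits b7..b0 = 11000111 = 199

199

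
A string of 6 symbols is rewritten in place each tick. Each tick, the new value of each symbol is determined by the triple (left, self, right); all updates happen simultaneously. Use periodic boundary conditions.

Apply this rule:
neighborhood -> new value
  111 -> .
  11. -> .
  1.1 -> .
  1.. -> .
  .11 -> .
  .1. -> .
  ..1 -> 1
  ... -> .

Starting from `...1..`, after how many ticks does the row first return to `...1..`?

6

tick 1: ..1...
tick 2: .1....
tick 3: 1.....
tick 4: .....1
tick 5: ....1.
tick 6: ...1..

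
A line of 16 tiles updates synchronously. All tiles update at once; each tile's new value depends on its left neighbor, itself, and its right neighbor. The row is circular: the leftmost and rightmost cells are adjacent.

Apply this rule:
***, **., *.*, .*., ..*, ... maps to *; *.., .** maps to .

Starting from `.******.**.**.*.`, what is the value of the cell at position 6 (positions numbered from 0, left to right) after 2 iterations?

*.******.**.***.
**.******.**.***
position 6 holds *

*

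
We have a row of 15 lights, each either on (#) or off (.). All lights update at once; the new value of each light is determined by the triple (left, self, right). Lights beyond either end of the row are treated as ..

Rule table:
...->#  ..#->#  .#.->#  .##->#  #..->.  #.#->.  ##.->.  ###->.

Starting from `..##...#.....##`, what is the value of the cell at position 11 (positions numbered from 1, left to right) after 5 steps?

#

###..###.#####.
#...##...#.....
#.###..###.####
#.#...##...#...
#.#.###..###.##
position 11 holds #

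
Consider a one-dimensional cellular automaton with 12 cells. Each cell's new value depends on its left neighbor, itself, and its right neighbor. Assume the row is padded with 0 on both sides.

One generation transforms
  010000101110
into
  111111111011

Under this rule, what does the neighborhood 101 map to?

1

At position 7 the neighborhood is 101; the next row has 1 there.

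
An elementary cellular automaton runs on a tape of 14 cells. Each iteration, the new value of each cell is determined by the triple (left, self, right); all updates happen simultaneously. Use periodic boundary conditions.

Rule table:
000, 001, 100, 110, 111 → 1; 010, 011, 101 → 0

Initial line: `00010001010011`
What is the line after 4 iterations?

11101110001101
11100111110100
01111011110011
00111001111101

00111001111101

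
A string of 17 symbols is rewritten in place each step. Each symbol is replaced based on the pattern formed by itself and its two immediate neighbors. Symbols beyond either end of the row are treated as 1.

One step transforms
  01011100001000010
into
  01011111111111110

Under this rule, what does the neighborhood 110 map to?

At position 5 the neighborhood is 110; the next row has 1 there.

1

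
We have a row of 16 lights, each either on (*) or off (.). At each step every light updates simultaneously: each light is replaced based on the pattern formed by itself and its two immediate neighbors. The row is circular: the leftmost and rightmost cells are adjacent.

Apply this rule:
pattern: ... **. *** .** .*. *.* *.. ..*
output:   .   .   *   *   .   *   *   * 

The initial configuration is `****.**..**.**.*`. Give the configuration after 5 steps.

**.***.**.*****.

***.**.***.**.**
**.**.***.**.***
*.**.***.**.****
.**.***.**.*****
**.***.**.*****.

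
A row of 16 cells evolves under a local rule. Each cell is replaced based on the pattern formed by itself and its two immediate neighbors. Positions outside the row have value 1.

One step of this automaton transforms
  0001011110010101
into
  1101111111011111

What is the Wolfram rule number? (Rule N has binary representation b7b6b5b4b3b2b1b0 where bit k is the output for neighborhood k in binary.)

253

position 6: 111 → 1  (bit 7 = 1)
position 8: 110 → 1  (bit 6 = 1)
position 4: 101 → 1  (bit 5 = 1)
position 0: 100 → 1  (bit 4 = 1)
position 5: 011 → 1  (bit 3 = 1)
position 3: 010 → 1  (bit 2 = 1)
position 2: 001 → 0  (bit 1 = 0)
position 1: 000 → 1  (bit 0 = 1)
bits b7..b0 = 11111101 = 253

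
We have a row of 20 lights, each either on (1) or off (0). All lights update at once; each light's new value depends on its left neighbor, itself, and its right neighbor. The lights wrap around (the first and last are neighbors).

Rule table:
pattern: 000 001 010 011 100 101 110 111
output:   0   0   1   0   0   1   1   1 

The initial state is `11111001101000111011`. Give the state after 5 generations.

11011000001000000001

11111000111000011101
11111000011000001110
01111000001000000111
10111000001000000011
11011000001000000001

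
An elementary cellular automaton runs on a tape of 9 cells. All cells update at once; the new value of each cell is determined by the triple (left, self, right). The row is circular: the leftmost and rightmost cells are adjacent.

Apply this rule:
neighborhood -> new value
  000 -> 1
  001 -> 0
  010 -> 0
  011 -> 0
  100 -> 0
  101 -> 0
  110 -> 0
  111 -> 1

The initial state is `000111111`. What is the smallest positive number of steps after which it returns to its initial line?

6

step 1: 010011110
step 2: 000001100
step 3: 111100001
step 4: 111001100
step 5: 010000000
step 6: 000111111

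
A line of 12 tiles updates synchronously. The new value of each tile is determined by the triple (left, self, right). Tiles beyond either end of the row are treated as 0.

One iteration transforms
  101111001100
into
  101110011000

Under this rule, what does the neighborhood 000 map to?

0

At position 11 the neighborhood is 000; the next row has 0 there.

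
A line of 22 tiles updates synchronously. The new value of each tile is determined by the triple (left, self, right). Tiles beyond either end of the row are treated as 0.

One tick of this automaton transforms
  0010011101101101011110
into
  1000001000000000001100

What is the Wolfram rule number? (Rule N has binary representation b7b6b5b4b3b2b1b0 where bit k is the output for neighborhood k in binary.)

129

position 6: 111 → 1  (bit 7 = 1)
position 7: 110 → 0  (bit 6 = 0)
position 8: 101 → 0  (bit 5 = 0)
position 3: 100 → 0  (bit 4 = 0)
position 5: 011 → 0  (bit 3 = 0)
position 2: 010 → 0  (bit 2 = 0)
position 1: 001 → 0  (bit 1 = 0)
position 0: 000 → 1  (bit 0 = 1)
bits b7..b0 = 10000001 = 129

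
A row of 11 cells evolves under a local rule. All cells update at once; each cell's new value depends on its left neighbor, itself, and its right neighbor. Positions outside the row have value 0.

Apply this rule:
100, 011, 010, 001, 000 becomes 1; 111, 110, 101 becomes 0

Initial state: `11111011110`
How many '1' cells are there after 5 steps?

10000010001
11111111111
10000000000
11111111111  (repeats step 2; period 2)
step 5: 10000000000
count of 1: 1

1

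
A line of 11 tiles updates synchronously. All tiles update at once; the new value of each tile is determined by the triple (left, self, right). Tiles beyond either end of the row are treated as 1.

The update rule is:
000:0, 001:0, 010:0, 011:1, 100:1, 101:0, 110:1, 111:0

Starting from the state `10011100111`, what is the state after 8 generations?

11010110100
01000110010
00100111000
10010101100
11000001110
01100001010
01110000000
01011000000

01011000000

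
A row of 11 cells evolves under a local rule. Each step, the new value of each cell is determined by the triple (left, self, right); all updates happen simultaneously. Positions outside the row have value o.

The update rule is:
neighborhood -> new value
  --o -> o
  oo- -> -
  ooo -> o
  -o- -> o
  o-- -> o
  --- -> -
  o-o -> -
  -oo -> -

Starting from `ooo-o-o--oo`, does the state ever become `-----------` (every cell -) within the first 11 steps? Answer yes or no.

no

step 1: oo--o-ooo-o
step 2: o-ooo--o---
step 3: ---o-oooo-o
step 4: o-oo--oo---
step 5: ----oo--o-o
step 6: o--o--ooo--
step 7: -ooooo-o-oo
step 8: --ooo--o--o
step 9: oo-o-ooooo-
step 10: o--o--ooo--  (repeats step 6; period 4)
step 11: -ooooo-o-oo
step 11 is -ooooo-o-oo, still not uniform -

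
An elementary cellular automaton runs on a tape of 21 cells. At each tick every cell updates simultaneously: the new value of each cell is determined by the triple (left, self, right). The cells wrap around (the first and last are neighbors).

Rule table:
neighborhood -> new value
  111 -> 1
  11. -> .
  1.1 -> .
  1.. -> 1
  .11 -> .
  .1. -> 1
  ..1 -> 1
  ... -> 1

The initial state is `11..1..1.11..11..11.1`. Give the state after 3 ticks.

1.111111...11..11....
1..1111.111..11..1111
.11.11...1.11..11.111

.11.11...1.11..11.111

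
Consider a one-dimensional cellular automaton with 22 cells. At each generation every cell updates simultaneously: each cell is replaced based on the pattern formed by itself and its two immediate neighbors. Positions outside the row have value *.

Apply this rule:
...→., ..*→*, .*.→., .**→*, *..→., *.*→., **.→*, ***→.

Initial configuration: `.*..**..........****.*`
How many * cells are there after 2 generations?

...***.........**..*.*
..**.*........***.*..*
count of *: 8

8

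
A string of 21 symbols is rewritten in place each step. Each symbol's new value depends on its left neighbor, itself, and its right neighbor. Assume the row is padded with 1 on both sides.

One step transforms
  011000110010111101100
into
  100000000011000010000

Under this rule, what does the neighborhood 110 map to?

0

At position 2 the neighborhood is 110; the next row has 0 there.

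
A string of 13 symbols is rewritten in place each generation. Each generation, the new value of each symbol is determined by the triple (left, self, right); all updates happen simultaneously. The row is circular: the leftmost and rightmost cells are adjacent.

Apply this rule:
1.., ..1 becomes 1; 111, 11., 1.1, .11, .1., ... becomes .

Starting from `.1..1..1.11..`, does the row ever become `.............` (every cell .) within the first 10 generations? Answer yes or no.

generation 1: 1.11.11....1.
generation 2: .......1..1..
generation 3: ......1.11.1.
generation 4: .....1......1
generation 5: 1...1.1....1.
generation 6: .1.1...1..1..
generation 7: 1...1.1.11.1.
generation 8: .1.1.........
generation 9: 1...1........
generation 10: .1.1.1......1
generation 10 is .1.1.1......1, still not uniform .

no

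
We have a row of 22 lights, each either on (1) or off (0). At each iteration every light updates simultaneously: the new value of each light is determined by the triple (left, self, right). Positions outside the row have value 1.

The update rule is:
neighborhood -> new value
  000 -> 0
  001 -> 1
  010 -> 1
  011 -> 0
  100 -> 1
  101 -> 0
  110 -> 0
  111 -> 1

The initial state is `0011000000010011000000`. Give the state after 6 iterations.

1100100000111100100001
1011110001011011110010
0001101011000001101110
1010001000100010000100
0011011101110111001111
1100001000100010110111

1100001000100010110111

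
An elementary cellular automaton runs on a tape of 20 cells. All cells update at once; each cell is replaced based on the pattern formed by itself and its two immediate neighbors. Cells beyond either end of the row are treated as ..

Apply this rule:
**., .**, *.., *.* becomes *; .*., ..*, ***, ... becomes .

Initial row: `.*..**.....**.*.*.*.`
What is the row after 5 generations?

....*...***..*.***.*

..*.***....***.*.*.*
...**.**...*.**.*.*.
...******...****.*.*
...*....**..*..**.*.
....*...***..*.***.*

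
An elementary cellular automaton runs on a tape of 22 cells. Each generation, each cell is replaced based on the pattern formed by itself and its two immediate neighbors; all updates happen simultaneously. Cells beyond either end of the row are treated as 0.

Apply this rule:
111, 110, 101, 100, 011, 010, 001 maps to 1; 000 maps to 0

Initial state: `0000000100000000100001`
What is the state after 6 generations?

0111111111111111111111

generation 1: 0000001110000001110011
generation 2: 0000011111000011111111
generation 3: 0000111111100111111111
generation 4: 0001111111111111111111
generation 5: 0011111111111111111111
generation 6: 0111111111111111111111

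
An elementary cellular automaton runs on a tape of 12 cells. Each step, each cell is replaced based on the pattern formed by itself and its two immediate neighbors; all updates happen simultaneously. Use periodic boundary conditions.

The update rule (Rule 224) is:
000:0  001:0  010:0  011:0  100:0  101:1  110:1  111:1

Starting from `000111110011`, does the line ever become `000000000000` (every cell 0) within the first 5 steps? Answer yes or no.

step 1: 000011110001
step 2: 000001110000
step 3: 000000110000
step 4: 000000010000
step 5: 000000000000
all cells are 0 at step 5

yes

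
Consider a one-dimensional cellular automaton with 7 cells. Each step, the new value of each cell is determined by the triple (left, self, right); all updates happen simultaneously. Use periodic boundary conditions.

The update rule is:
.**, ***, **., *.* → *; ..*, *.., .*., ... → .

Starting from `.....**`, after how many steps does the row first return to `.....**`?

.....**

1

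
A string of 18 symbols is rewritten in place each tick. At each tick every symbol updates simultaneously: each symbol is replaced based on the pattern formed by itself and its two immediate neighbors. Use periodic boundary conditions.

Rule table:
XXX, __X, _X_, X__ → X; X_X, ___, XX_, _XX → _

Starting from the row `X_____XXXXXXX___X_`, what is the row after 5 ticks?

tick 1: XX___X_XXXXX_X_XX_
tick 2: __X_XX__XXX__X____
tick 3: _XX___XX_X_XXXX___
tick 4: X__X_X___X__XX_X__
tick 5: XXXX_XX_XXXX___XXX

XXXX_XX_XXXX___XXX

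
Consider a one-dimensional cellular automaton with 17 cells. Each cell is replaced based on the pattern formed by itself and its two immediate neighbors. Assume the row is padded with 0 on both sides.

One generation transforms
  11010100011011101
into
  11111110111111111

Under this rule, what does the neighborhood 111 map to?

At position 13 the neighborhood is 111; the next row has 1 there.

1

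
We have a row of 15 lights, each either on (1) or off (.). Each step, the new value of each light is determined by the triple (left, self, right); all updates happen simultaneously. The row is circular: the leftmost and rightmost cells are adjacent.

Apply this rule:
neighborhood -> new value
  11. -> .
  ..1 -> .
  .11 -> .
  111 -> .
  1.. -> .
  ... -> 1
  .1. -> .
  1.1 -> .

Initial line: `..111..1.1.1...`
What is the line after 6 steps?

1............11
..1111111111...
1............11  (repeats step 1; period 2)
step 6: ..1111111111...

..1111111111...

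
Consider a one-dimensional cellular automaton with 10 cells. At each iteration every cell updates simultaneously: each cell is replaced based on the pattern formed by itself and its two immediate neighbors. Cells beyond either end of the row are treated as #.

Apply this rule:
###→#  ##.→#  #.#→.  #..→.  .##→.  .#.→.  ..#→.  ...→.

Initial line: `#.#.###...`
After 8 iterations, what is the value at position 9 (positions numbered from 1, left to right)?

.

#....##...
#.....#...
#.........
#.........  (fixed point — unchanged through iteration 8)
position 9 holds .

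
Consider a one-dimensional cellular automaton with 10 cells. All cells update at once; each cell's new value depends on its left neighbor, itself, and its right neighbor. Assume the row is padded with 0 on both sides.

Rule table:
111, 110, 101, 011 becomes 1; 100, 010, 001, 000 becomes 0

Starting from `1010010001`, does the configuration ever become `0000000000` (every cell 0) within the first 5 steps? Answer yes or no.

step 1: 0100000000
step 2: 0000000000
all cells are 0 at step 2

yes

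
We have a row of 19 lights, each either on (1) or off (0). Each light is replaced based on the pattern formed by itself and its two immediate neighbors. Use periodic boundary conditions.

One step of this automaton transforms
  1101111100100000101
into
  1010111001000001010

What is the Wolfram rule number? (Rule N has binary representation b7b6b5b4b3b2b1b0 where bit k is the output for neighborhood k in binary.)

position 0: 111 → 1  (bit 7 = 1)
position 1: 110 → 0  (bit 6 = 0)
position 2: 101 → 1  (bit 5 = 1)
position 8: 100 → 0  (bit 4 = 0)
position 3: 011 → 0  (bit 3 = 0)
position 10: 010 → 0  (bit 2 = 0)
position 9: 001 → 1  (bit 1 = 1)
position 12: 000 → 0  (bit 0 = 0)
bits b7..b0 = 10100010 = 162

162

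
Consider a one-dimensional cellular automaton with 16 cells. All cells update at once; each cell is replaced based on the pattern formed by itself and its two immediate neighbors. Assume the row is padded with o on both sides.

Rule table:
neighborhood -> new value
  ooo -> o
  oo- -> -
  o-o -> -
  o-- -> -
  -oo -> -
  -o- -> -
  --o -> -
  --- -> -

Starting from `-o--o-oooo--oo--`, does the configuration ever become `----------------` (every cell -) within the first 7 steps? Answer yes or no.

step 1: -------oo-------
step 2: ----------------
all cells are - at step 2

yes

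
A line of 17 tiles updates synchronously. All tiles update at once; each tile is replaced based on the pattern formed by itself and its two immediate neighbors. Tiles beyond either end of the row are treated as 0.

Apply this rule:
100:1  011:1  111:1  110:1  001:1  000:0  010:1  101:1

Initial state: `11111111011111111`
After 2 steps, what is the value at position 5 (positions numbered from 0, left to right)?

1

11111111111111111
11111111111111111
position 5 holds 1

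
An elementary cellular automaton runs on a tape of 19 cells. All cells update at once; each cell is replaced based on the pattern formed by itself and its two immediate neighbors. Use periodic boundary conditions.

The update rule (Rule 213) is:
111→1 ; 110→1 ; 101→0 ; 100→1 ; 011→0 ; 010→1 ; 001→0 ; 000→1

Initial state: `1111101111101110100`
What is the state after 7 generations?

1001100111100111001

generation 1: 0111100111100110110
generation 2: 0011110011110010011
generation 3: 1001111001111011001
generation 4: 1100111100111001100
generation 5: 0110011110011100110
generation 6: 0011001111001110011
generation 7: 1001100111100111001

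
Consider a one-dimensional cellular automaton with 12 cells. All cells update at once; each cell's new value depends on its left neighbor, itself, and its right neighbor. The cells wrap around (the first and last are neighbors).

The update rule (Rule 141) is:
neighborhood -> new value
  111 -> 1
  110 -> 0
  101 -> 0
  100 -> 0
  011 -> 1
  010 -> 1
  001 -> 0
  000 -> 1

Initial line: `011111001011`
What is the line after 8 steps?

011110001010
011100101010
011000101010
010010101010
010010101010  (fixed point — unchanged through step 8)

010010101010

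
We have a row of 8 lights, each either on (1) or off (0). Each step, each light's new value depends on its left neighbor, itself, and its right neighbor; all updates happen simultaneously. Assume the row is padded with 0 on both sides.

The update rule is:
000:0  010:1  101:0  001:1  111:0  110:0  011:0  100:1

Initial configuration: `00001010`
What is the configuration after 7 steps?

step 1: 00011011
step 2: 00100000
step 3: 01110000
step 4: 10001000
step 5: 11011100
step 6: 00000010
step 7: 00000111

00000111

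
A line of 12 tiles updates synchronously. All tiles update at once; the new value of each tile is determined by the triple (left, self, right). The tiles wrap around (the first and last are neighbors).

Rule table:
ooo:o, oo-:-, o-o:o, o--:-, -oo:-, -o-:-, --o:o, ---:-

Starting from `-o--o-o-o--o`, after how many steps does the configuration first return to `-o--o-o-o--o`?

12

o--o-o-o--o-
--o-o-o--o-o
-o-o-o--o-o-
o-o-o--o-o--
-o-o--o-o--o
o-o--o-o--o-
-o--o-o--o-o
o--o-o--o-o-
--o-o--o-o-o
-o-o--o-o-o-
o-o--o-o-o--
-o--o-o-o--o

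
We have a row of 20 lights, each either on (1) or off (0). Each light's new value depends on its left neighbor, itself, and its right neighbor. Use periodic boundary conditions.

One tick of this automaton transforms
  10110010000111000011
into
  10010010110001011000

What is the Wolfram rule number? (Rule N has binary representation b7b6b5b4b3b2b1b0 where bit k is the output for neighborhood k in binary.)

69

position 12: 111 → 0  (bit 7 = 0)
position 0: 110 → 1  (bit 6 = 1)
position 1: 101 → 0  (bit 5 = 0)
position 4: 100 → 0  (bit 4 = 0)
position 2: 011 → 0  (bit 3 = 0)
position 6: 010 → 1  (bit 2 = 1)
position 5: 001 → 0  (bit 1 = 0)
position 8: 000 → 1  (bit 0 = 1)
bits b7..b0 = 01000101 = 69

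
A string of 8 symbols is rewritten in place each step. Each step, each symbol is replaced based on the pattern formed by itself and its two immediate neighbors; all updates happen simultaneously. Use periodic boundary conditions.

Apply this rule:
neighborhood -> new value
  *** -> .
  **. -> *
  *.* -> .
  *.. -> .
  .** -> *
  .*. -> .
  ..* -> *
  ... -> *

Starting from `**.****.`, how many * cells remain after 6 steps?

**.*..*.
**...*..
**.**..*
.*.**.**
...**.**
.****.**
count of *: 6

6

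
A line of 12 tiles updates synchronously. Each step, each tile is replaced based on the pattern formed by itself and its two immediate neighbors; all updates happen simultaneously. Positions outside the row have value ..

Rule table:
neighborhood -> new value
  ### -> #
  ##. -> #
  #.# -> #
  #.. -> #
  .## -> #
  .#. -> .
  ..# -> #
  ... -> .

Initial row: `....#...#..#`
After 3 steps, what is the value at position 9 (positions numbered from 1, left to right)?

#

...#.#.#.##.
..#.#.#.####
.#.#.#.#####
position 9 holds #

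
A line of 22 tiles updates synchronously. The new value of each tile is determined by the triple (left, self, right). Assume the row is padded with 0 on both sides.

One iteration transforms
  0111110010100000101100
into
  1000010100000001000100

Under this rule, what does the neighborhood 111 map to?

At position 2 the neighborhood is 111; the next row has 0 there.

0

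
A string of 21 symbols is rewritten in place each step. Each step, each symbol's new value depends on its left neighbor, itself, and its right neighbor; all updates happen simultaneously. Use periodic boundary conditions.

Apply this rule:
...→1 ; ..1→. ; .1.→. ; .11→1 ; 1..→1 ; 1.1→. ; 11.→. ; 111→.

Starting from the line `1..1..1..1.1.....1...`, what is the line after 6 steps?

.1..1..1....1111..11.
..1..1..111.1...1.1.1
1..1..1.1....11......
.1..1....111.1.11111.
..1..111.1.....1....1
1..1.1....1111..111..

1..1.1....1111..111..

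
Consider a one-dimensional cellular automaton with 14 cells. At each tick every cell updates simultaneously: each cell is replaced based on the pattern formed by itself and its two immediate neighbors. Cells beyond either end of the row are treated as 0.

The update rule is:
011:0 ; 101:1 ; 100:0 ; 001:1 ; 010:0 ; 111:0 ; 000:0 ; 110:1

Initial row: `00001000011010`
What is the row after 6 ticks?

00010101000000

00010000101100
00100001010100
01000010101000
10000101010000
00001010100000
00010101000000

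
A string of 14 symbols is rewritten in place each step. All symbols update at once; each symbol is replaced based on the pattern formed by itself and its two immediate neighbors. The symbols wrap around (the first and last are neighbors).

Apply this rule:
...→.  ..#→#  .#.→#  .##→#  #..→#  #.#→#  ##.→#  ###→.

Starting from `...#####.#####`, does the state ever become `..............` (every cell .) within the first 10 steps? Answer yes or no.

no

step 1: #.##...###...#
step 2: #####.##.##.##
step 3: ....#########.
step 4: ...##.......##
step 5: #.####.....###
step 6: ###..##...##..
step 7: #.######.#####
step 8: ###....###....
step 9: #.##..##.##..#
step 10: ##############
step 10 is ##############, still not uniform .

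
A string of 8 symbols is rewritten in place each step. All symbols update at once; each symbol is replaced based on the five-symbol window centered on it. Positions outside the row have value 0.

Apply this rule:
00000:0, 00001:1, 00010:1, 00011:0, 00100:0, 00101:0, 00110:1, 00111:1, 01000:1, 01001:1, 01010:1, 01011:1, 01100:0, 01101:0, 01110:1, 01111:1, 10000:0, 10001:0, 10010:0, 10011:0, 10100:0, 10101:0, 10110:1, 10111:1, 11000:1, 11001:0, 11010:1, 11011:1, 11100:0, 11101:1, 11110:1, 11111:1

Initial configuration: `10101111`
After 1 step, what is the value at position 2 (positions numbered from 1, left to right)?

1

step 1: 01011110
position 2 holds 1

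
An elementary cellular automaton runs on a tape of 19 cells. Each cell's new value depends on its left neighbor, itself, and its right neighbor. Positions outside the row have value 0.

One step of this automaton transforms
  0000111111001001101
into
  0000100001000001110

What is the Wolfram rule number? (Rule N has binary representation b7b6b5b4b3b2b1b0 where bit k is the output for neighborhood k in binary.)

104

position 5: 111 → 0  (bit 7 = 0)
position 9: 110 → 1  (bit 6 = 1)
position 17: 101 → 1  (bit 5 = 1)
position 10: 100 → 0  (bit 4 = 0)
position 4: 011 → 1  (bit 3 = 1)
position 12: 010 → 0  (bit 2 = 0)
position 3: 001 → 0  (bit 1 = 0)
position 0: 000 → 0  (bit 0 = 0)
bits b7..b0 = 01101000 = 104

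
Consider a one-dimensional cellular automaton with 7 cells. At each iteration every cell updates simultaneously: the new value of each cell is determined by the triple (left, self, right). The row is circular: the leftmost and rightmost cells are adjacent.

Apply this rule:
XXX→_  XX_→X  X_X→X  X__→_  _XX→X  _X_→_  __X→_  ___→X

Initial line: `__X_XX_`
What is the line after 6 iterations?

X__XXX_
___X_XX
_X__XXX
X___X_X
X_X__XX
XX___X_

XX___X_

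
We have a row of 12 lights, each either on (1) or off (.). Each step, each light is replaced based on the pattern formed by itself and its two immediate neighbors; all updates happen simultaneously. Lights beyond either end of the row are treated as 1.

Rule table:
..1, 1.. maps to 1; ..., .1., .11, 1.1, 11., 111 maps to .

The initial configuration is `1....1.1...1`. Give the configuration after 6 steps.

....11.1...1

.1..1...1.1.
..11.1.1....
11......1..1
..1....1.11.
11.1..1.....
....11.1...1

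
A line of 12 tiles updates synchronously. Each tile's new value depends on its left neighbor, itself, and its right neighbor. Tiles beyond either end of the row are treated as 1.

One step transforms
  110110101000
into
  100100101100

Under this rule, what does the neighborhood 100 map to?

At position 9 the neighborhood is 100; the next row has 1 there.

1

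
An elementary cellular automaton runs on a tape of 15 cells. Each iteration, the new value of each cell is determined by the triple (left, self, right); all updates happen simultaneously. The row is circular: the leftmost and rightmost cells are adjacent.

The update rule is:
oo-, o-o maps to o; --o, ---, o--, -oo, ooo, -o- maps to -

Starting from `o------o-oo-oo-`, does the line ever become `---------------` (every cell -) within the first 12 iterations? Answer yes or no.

yes

--------o-oo-oo
---------o-oo-o
----------o-oo-
-----------o-o-
------------o--
---------------
all cells are - at iteration 6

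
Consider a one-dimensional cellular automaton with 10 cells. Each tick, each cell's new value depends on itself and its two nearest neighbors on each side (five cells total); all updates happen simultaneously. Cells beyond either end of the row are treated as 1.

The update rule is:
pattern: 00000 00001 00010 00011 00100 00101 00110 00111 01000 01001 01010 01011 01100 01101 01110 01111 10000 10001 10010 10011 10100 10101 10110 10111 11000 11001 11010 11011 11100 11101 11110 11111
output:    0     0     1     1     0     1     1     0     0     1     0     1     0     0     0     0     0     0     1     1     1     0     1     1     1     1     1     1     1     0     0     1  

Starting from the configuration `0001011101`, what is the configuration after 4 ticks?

1011110011
0110011100
1101100111
0011011001

0011011001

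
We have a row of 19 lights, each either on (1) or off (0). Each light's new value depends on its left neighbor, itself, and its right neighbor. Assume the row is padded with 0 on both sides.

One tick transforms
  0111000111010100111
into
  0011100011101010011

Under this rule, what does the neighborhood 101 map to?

At position 10 the neighborhood is 101; the next row has 1 there.

1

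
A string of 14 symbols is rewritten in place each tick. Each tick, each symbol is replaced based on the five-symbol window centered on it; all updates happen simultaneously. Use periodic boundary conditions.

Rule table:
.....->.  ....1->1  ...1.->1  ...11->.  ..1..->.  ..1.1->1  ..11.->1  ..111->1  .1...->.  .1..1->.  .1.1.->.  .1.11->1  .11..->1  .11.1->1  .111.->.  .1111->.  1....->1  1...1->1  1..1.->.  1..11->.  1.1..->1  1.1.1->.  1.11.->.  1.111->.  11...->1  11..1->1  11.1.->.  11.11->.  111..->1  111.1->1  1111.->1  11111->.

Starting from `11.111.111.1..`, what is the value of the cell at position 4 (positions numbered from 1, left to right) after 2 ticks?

11...1...1.1..
11111..111.1..
position 4 holds 1

1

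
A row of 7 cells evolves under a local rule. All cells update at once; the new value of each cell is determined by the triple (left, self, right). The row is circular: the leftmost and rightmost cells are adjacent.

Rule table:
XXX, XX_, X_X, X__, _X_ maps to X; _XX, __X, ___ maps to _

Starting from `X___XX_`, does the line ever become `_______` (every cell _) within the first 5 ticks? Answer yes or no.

tick 1: XX___XX
tick 2: XXX___X
tick 3: XXXX___
tick 4: _XXXX__
tick 5: __XXXX_
tick 5 is __XXXX_, still not uniform _

no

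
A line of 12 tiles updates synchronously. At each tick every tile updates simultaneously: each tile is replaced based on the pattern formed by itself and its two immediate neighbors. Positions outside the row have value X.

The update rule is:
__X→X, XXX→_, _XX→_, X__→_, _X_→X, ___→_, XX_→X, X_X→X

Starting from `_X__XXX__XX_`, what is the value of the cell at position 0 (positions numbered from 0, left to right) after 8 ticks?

_

XX_X__X_X_XX
_XXX_XXXXX__
X__XX____X_X
X_X_X___XXX_
XXXXX__X__XX
____X_XX_X__
___XXX_XXX_X
__X__XX__XX_
position 0 holds _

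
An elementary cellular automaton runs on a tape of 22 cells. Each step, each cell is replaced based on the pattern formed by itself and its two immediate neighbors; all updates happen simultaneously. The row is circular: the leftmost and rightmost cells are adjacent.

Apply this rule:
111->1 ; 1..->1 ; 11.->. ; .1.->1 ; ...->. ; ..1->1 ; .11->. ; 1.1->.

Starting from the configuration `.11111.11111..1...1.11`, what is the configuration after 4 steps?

...1.1.1....111111.1..

..111...111.1111.11...
.1.1.1.1.1...11....1..
11.1.1.1.11.1..1..111.
...1.1.1....111111.1..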